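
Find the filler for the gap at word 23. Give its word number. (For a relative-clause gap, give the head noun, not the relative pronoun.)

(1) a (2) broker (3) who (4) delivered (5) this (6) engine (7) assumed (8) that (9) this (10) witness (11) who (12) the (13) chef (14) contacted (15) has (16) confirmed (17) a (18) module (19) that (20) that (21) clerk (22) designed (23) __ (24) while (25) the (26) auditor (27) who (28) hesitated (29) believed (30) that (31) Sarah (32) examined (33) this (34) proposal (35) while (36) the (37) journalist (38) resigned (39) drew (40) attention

18

The gap at 23 is the object of "designed", inside a relative clause.
The relative pronoun is "that" (word 19); it is bound by the head noun immediately before it.
Its filler is the head noun "module", at word 18.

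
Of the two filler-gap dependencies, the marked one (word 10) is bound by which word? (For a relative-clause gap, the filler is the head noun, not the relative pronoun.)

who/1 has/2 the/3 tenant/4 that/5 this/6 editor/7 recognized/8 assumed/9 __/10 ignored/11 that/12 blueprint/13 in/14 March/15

The marked gap is the subject of "ignored".
Its filler is the fronted wh-phrase "who", at word 1.
(The other dependency links word 4 to a gap after word 8.)

1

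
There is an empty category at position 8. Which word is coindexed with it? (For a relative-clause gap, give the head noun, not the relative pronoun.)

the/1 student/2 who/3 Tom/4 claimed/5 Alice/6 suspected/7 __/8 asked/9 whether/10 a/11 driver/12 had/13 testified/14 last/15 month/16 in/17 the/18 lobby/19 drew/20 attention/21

The gap at 8 is the subject of "asked", inside a relative clause.
The relative pronoun is "who" (word 3); it is bound by the head noun immediately before it.
Its filler is the head noun "student", at word 2.

2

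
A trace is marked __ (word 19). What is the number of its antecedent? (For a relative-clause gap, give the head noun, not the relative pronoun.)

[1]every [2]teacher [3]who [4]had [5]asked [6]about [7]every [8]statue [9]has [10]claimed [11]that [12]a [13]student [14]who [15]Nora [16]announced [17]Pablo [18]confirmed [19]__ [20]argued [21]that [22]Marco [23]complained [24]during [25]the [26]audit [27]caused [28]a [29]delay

The gap at 19 is the subject of "argued", inside a relative clause.
The relative pronoun is "who" (word 14); it is bound by the head noun immediately before it.
Its filler is the head noun "student", at word 13.

13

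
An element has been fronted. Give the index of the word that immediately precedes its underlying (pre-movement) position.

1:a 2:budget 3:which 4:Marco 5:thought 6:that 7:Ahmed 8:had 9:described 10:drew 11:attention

9

The displaced element is "a budget" (word 2).
It is linked across 1 clause boundary (that).
It functions as the direct object of "described", so the gap sits immediately after word 9 ("described").
Base order: Marco thought that Ahmed had described a budget.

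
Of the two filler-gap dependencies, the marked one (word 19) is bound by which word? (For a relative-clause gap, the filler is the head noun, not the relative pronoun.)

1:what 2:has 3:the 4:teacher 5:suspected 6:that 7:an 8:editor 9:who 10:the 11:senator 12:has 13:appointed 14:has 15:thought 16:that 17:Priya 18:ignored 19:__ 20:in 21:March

The marked gap is the direct object of "ignored".
Its filler is the fronted wh-phrase "what", at word 1.
(The other dependency links word 8 to a gap after word 13.)

1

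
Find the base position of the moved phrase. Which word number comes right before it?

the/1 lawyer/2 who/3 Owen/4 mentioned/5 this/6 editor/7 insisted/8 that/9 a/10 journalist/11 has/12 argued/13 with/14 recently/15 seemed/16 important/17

14

The displaced element is "the lawyer" (word 2).
It is linked across 2 clause boundaries (Ø → that).
It functions as the object of the preposition "with" of "argued", so the gap sits immediately after word 14 ("with").
Base order: Owen mentioned this editor insisted that a journalist has argued with the lawyer recently.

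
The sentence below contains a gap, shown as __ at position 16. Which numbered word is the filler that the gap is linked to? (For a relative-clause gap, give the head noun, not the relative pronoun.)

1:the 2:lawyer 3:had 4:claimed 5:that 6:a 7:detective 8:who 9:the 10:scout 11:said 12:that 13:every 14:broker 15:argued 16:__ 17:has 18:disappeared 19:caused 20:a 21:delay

7

The gap at 16 is the subject of "disappeared", inside a relative clause.
The relative pronoun is "who" (word 8); it is bound by the head noun immediately before it.
Its filler is the head noun "detective", at word 7.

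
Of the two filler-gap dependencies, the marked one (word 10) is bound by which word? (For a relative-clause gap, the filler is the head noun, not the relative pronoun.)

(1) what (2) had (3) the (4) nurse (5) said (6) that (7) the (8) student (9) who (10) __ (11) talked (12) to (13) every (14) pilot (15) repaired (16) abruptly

8

The marked gap is inside the relative clause, the subject of "talked".
Its filler is the head noun "student" (via "who"), at word 8.
(The other dependency links word 1 to a gap after word 15.)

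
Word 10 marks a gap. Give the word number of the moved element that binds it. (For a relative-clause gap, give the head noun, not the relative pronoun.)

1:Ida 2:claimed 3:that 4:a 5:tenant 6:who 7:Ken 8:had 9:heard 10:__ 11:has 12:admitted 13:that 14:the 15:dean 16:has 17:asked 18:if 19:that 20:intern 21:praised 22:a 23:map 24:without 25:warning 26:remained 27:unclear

The gap at 10 is the subject of "admitted", inside a relative clause.
The relative pronoun is "who" (word 6); it is bound by the head noun immediately before it.
Its filler is the head noun "tenant", at word 5.

5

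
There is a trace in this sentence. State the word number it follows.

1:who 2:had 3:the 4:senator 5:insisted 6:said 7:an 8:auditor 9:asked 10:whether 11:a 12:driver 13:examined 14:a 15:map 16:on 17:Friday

5

The displaced element is "who" (word 1).
It is linked across 1 clause boundary (Ø).
It functions as the subject of "said", so the gap sits immediately after word 5 ("insisted").
Base order: The senator had insisted that who said an auditor asked whether a driver examined a map on Friday.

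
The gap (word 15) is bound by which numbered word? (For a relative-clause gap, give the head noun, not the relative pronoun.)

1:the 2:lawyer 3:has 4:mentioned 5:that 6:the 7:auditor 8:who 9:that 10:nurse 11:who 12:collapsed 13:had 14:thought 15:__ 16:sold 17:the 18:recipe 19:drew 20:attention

The gap at 15 is the subject of "sold", inside a relative clause.
The relative pronoun is "who" (word 8); it is bound by the head noun immediately before it.
Its filler is the head noun "auditor", at word 7.

7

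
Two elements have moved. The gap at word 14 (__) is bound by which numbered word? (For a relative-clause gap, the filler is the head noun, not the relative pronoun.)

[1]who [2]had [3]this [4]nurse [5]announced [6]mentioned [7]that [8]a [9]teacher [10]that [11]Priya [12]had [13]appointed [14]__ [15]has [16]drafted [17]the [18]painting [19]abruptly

The marked gap is inside the relative clause, the direct object of "appointed".
Its filler is the head noun "teacher" (via "that"), at word 9.
(The other dependency links word 1 to a gap after word 5.)

9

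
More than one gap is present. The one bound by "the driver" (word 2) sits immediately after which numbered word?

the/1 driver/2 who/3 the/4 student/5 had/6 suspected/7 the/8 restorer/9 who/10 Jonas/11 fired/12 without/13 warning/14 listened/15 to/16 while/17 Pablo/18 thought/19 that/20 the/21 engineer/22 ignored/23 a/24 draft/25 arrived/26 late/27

16

The displaced element is "the driver" (word 2).
It is linked across 1 clause boundary (Ø).
It functions as the object of the preposition "to" of "listened", so the gap sits immediately after word 16 ("to").
Base order: The student had suspected the restorer who Jonas fired without warning listened to the driver while Pablo thought that the engineer ignored a draft.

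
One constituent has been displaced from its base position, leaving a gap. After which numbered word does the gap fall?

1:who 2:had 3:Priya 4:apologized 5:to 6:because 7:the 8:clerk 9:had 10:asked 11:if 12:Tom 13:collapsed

The displaced element is "who" (word 1).
It functions as the object of the preposition "to" of "apologized", so the gap sits immediately after word 5 ("to").
Base order: Priya had apologized to who because the clerk had asked if Tom collapsed.

5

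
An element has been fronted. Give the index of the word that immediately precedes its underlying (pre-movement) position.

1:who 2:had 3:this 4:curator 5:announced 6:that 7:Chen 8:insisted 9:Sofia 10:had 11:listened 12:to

12

The displaced element is "who" (word 1).
It is linked across 2 clause boundaries (that → Ø).
It functions as the object of the preposition "to" of "listened", so the gap sits immediately after word 12 ("to").
Base order: This curator had announced that Chen insisted Sofia had listened to who.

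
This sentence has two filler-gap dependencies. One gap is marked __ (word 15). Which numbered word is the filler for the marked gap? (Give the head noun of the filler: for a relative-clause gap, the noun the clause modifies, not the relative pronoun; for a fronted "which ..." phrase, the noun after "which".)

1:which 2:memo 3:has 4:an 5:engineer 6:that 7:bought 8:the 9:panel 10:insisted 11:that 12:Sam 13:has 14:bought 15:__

The marked gap is the direct object of "bought".
Its filler is the fronted wh-phrase "which memo", at word 2.
(The other dependency links word 5 to a gap after word 6.)

2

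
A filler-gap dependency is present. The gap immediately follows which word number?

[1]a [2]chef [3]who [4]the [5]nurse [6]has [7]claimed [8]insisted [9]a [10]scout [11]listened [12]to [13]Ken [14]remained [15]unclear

The displaced element is "a chef" (word 2).
It is linked across 1 clause boundary (Ø).
It functions as the subject of "insisted", so the gap sits immediately after word 7 ("claimed").
Base order: The nurse has claimed that a chef insisted a scout listened to Ken.

7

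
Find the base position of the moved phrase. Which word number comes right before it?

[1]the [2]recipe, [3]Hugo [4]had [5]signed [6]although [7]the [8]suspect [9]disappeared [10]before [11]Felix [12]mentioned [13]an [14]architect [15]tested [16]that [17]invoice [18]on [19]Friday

5

The displaced element is "the recipe" (word 2).
It functions as the direct object of "signed", so the gap sits immediately after word 5 ("signed").
Base order: Hugo had signed the recipe although the suspect disappeared before Felix mentioned an architect tested that invoice on Friday.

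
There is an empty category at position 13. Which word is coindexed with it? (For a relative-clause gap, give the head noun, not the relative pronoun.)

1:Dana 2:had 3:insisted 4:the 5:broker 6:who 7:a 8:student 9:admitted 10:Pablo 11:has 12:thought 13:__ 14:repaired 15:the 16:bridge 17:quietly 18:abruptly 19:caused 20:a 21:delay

The gap at 13 is the subject of "repaired", inside a relative clause.
The relative pronoun is "who" (word 6); it is bound by the head noun immediately before it.
Its filler is the head noun "broker", at word 5.

5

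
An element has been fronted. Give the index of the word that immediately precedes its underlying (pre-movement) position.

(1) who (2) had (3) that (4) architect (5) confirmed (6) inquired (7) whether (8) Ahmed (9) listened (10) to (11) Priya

5

The displaced element is "who" (word 1).
It is linked across 1 clause boundary (Ø).
It functions as the subject of "inquired", so the gap sits immediately after word 5 ("confirmed").
Base order: That architect had confirmed who inquired whether Ahmed listened to Priya.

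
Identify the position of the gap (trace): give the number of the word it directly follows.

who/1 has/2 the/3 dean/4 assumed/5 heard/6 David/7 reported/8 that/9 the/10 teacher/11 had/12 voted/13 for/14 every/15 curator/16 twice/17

The displaced element is "who" (word 1).
It is linked across 1 clause boundary (Ø).
It functions as the subject of "heard", so the gap sits immediately after word 5 ("assumed").
Base order: The dean has assumed who heard David reported that the teacher had voted for every curator twice.

5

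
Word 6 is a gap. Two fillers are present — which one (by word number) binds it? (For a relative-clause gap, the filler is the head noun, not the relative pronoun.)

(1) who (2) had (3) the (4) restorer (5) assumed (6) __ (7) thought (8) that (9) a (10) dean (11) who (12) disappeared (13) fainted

1

The marked gap is the subject of "thought".
Its filler is the fronted wh-phrase "who", at word 1.
(The other dependency links word 10 to a gap after word 11.)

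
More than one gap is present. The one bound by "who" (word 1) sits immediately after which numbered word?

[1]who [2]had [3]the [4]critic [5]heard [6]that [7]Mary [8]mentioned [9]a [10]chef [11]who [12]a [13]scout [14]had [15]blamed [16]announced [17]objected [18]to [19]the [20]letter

16

The displaced element is "who" (word 1).
It is linked across 3 clause boundaries (that → Ø → Ø).
It functions as the subject of "objected", so the gap sits immediately after word 16 ("announced").
Base order: The critic had heard that Mary mentioned a chef who a scout had blamed announced that who objected to the letter.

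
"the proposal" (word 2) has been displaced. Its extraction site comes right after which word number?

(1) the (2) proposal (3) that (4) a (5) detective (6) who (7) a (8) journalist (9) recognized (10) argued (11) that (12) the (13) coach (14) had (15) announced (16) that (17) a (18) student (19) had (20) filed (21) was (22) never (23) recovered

The displaced element is "the proposal" (word 2).
It is linked across 2 clause boundaries (that → that).
It functions as the direct object of "filed", so the gap sits immediately after word 20 ("filed").
Base order: A detective who a journalist recognized argued that the coach had announced that a student had filed the proposal.

20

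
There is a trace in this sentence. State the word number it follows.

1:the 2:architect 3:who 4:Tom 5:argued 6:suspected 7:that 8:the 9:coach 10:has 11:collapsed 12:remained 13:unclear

The displaced element is "the architect" (word 2).
It is linked across 1 clause boundary (Ø).
It functions as the subject of "suspected", so the gap sits immediately after word 5 ("argued").
Base order: Tom argued that the architect suspected that the coach has collapsed.

5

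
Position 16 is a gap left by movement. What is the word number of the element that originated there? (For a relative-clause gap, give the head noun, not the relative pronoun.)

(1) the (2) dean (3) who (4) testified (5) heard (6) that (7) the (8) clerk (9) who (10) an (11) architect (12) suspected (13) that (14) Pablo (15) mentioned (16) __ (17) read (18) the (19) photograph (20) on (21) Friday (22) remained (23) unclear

The gap at 16 is the subject of "read", inside a relative clause.
The relative pronoun is "who" (word 9); it is bound by the head noun immediately before it.
Its filler is the head noun "clerk", at word 8.

8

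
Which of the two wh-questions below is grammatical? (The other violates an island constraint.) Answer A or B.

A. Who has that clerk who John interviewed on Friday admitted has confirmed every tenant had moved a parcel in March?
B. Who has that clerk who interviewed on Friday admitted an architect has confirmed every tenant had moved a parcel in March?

In B, the wh-phrase is extracted from inside a complex-NP island (relative clause) (introduced by "who"), which blocks movement.
In A, the extraction path crosses only that-complement boundaries, which are transparent.
So A is grammatical.

A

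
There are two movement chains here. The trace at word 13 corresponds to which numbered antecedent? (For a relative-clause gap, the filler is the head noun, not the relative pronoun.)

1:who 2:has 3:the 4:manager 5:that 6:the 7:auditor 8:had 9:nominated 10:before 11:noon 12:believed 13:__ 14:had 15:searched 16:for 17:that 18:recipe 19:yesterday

1

The marked gap is the subject of "searched".
Its filler is the fronted wh-phrase "who", at word 1.
(The other dependency links word 4 to a gap after word 9.)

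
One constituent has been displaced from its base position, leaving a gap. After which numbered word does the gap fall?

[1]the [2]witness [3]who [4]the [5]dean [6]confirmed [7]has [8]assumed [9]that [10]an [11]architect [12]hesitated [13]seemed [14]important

The displaced element is "the witness" (word 2).
It is linked across 1 clause boundary (Ø).
It functions as the subject of "assumed", so the gap sits immediately after word 6 ("confirmed").
Base order: The dean confirmed that the witness has assumed that an architect hesitated.

6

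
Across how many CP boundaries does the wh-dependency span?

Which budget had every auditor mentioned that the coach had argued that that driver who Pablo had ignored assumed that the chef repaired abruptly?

3

"which budget" is extracted from the object of "repaired".
Boundaries crossed, outermost first: [that], [that], [that] — 3 in total.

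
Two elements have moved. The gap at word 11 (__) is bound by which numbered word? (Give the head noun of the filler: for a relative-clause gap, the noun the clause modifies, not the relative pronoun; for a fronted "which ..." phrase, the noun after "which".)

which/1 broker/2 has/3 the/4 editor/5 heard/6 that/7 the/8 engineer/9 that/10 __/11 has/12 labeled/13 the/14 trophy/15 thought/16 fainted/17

9

The marked gap is inside the relative clause, the subject of "labeled".
Its filler is the head noun "engineer" (via "that"), at word 9.
(The other dependency links word 2 to a gap after word 16.)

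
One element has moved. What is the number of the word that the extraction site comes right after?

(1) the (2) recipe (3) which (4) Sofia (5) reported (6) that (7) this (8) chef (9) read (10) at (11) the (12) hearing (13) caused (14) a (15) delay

9

The displaced element is "the recipe" (word 2).
It is linked across 1 clause boundary (that).
It functions as the direct object of "read", so the gap sits immediately after word 9 ("read").
Base order: Sofia reported that this chef read the recipe at the hearing.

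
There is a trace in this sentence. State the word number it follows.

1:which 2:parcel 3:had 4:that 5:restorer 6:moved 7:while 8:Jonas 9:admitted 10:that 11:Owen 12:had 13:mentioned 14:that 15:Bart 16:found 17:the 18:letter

6

The displaced element is "which parcel" (word 2).
It functions as the direct object of "moved", so the gap sits immediately after word 6 ("moved").
Base order: That restorer had moved which parcel while Jonas admitted that Owen had mentioned that Bart found the letter.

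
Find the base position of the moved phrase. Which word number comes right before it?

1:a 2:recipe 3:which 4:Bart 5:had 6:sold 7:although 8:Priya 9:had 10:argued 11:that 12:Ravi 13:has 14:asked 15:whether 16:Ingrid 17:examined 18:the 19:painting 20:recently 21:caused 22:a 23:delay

The displaced element is "a recipe" (word 2).
It functions as the direct object of "sold", so the gap sits immediately after word 6 ("sold").
Base order: Bart had sold a recipe although Priya had argued that Ravi has asked whether Ingrid examined the painting recently.

6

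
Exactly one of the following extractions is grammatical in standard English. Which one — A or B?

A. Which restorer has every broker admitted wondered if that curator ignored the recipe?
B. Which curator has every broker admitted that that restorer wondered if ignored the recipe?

A

In B, the wh-phrase is extracted from inside a wh-island (introduced by "if"), which blocks movement.
In A, the extraction path crosses only that-complement boundaries, which are transparent.
So A is grammatical.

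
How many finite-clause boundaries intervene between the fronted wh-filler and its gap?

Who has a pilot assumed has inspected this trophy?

"who" is extracted from the subject of "inspected".
Boundaries crossed, outermost first: [Ø] — 1 in total.

1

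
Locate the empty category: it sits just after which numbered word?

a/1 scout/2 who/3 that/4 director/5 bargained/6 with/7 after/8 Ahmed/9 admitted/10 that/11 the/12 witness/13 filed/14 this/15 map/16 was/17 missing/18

The displaced element is "a scout" (word 2).
It functions as the object of the preposition "with" of "bargained", so the gap sits immediately after word 7 ("with").
Base order: That director bargained with a scout after Ahmed admitted that the witness filed this map.

7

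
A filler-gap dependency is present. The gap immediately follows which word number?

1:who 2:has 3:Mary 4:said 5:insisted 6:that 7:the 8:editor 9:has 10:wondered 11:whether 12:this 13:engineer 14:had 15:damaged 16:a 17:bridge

4

The displaced element is "who" (word 1).
It is linked across 1 clause boundary (Ø).
It functions as the subject of "insisted", so the gap sits immediately after word 4 ("said").
Base order: Mary has said who insisted that the editor has wondered whether this engineer had damaged a bridge.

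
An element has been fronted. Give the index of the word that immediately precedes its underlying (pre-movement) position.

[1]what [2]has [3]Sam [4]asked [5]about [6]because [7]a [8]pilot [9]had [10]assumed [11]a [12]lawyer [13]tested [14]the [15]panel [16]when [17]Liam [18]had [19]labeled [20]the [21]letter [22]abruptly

5

The displaced element is "what" (word 1).
It functions as the object of the preposition "about" of "asked", so the gap sits immediately after word 5 ("about").
Base order: Sam has asked about what because a pilot had assumed a lawyer tested the panel when Liam had labeled the letter abruptly.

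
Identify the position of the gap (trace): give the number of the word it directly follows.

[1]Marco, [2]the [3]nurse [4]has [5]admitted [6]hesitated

The displaced element is "Marco" (word 1).
It is linked across 1 clause boundary (Ø).
It functions as the subject of "hesitated", so the gap sits immediately after word 5 ("admitted").
Base order: The nurse has admitted that Marco hesitated.

5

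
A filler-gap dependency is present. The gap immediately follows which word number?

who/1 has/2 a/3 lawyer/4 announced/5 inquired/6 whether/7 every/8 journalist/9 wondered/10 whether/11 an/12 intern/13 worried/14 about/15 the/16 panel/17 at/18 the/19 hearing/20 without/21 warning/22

5

The displaced element is "who" (word 1).
It is linked across 1 clause boundary (Ø).
It functions as the subject of "inquired", so the gap sits immediately after word 5 ("announced").
Base order: A lawyer has announced that who inquired whether every journalist wondered whether an intern worried about the panel at the hearing without warning.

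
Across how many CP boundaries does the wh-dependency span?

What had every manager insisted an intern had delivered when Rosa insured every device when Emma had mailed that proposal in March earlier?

"what" is extracted from the object of "delivered".
Boundaries crossed, outermost first: [Ø] — 1 in total.

1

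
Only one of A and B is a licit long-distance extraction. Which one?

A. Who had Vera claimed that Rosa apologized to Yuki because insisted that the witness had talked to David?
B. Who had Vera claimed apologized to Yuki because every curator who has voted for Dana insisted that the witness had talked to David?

B

In A, the wh-phrase is extracted from inside an adjunct island (introduced by "because"), which blocks movement.
In B, the extraction path crosses only that-complement boundaries, which are transparent.
So B is grammatical.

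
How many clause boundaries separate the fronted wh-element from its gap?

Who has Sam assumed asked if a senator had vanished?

"who" is extracted from the subject of "asked".
Boundaries crossed, outermost first: [Ø] — 1 in total.

1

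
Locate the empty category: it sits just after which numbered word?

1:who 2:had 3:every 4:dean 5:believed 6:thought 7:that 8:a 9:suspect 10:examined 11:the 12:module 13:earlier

The displaced element is "who" (word 1).
It is linked across 1 clause boundary (Ø).
It functions as the subject of "thought", so the gap sits immediately after word 5 ("believed").
Base order: Every dean had believed who thought that a suspect examined the module earlier.

5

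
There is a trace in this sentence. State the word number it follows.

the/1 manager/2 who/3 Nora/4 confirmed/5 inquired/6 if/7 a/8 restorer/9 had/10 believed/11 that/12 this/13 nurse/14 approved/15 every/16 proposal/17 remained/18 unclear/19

The displaced element is "the manager" (word 2).
It is linked across 1 clause boundary (Ø).
It functions as the subject of "inquired", so the gap sits immediately after word 5 ("confirmed").
Base order: Nora confirmed that the manager inquired if a restorer had believed that this nurse approved every proposal.

5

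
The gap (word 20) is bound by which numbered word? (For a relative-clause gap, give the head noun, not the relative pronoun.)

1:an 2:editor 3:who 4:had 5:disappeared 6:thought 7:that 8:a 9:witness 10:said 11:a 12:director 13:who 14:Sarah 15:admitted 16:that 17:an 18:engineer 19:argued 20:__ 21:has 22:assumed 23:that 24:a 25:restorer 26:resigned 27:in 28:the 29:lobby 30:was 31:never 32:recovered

12

The gap at 20 is the subject of "assumed", inside a relative clause.
The relative pronoun is "who" (word 13); it is bound by the head noun immediately before it.
Its filler is the head noun "director", at word 12.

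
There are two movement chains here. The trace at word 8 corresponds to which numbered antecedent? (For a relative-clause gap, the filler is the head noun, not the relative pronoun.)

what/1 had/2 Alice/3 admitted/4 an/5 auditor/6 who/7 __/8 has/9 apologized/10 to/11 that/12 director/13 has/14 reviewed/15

6

The marked gap is inside the relative clause, the subject of "apologized".
Its filler is the head noun "auditor" (via "who"), at word 6.
(The other dependency links word 1 to a gap after word 15.)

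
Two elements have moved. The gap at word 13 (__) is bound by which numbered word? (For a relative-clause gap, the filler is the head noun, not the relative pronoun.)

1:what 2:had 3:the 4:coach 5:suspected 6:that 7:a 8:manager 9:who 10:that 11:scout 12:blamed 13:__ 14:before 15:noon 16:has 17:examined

8

The marked gap is inside the relative clause, the direct object of "blamed".
Its filler is the head noun "manager" (via "who"), at word 8.
(The other dependency links word 1 to a gap after word 17.)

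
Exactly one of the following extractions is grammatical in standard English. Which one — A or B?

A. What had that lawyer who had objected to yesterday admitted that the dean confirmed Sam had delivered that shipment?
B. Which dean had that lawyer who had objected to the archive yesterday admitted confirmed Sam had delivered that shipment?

B

In A, the wh-phrase is extracted from inside a complex-NP island (relative clause) (introduced by "who"), which blocks movement.
In B, the extraction path crosses only that-complement boundaries, which are transparent.
So B is grammatical.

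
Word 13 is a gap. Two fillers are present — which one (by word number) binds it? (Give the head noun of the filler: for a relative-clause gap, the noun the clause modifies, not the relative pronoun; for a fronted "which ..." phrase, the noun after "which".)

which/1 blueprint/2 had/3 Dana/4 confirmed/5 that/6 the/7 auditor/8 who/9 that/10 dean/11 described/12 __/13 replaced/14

8

The marked gap is inside the relative clause, the direct object of "described".
Its filler is the head noun "auditor" (via "who"), at word 8.
(The other dependency links word 2 to a gap after word 14.)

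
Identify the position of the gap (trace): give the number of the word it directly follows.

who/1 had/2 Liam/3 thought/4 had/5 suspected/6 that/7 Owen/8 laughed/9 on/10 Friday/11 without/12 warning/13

The displaced element is "who" (word 1).
It is linked across 1 clause boundary (Ø).
It functions as the subject of "suspected", so the gap sits immediately after word 4 ("thought").
Base order: Liam had thought who had suspected that Owen laughed on Friday without warning.

4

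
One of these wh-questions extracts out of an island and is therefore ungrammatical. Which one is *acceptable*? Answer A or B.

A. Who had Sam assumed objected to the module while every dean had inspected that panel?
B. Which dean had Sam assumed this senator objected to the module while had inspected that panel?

A

In B, the wh-phrase is extracted from inside an adjunct island (introduced by "while"), which blocks movement.
In A, the extraction path crosses only that-complement boundaries, which are transparent.
So A is grammatical.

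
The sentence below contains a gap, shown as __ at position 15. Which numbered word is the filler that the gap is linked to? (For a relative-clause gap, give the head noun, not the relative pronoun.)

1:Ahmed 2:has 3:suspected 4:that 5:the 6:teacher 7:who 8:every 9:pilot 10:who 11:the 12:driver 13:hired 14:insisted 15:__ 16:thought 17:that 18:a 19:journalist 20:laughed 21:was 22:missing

6

The gap at 15 is the subject of "thought", inside a relative clause.
The relative pronoun is "who" (word 7); it is bound by the head noun immediately before it.
Its filler is the head noun "teacher", at word 6.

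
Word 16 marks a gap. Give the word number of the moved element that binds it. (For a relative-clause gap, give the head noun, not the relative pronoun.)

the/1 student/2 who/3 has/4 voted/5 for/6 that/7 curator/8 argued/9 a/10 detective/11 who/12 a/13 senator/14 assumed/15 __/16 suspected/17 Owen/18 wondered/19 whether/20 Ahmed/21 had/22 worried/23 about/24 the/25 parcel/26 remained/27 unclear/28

The gap at 16 is the subject of "suspected", inside a relative clause.
The relative pronoun is "who" (word 12); it is bound by the head noun immediately before it.
Its filler is the head noun "detective", at word 11.

11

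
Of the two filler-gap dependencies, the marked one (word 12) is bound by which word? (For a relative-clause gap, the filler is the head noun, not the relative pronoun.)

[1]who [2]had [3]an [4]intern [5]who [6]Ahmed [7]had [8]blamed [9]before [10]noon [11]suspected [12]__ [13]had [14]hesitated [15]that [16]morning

The marked gap is the subject of "hesitated".
Its filler is the fronted wh-phrase "who", at word 1.
(The other dependency links word 4 to a gap after word 8.)

1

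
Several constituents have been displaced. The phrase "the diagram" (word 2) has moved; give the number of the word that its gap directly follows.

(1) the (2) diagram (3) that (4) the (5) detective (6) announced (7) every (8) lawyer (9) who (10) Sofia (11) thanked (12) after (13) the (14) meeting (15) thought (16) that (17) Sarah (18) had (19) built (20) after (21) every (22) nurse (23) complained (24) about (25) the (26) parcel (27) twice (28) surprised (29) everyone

The displaced element is "the diagram" (word 2).
It is linked across 2 clause boundaries (Ø → that).
It functions as the direct object of "built", so the gap sits immediately after word 19 ("built").
Base order: The detective announced every lawyer who Sofia thanked after the meeting thought that Sarah had built the diagram after every nurse complained about the parcel twice.

19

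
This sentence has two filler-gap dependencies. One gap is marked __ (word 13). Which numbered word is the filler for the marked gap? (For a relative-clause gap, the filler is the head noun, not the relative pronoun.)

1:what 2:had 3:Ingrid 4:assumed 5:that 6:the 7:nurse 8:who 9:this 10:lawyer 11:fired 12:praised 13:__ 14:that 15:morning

1

The marked gap is the direct object of "praised".
Its filler is the fronted wh-phrase "what", at word 1.
(The other dependency links word 7 to a gap after word 11.)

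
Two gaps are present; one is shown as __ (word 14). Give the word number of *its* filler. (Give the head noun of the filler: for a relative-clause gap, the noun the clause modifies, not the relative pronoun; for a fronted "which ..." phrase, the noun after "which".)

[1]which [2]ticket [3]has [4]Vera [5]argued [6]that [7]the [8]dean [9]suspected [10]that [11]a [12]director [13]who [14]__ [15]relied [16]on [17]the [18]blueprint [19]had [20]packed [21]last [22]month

The marked gap is inside the relative clause, the subject of "relied".
Its filler is the head noun "director" (via "who"), at word 12.
(The other dependency links word 2 to a gap after word 20.)

12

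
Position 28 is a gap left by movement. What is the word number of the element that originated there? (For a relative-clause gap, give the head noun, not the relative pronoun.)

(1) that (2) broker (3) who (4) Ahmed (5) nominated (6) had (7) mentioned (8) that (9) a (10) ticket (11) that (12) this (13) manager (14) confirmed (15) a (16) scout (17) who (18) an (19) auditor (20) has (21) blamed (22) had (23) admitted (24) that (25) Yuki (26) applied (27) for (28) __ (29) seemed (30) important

10

The gap at 28 is the prepositional object of "applied", inside a relative clause.
The relative pronoun is "that" (word 11); it is bound by the head noun immediately before it.
Its filler is the head noun "ticket", at word 10.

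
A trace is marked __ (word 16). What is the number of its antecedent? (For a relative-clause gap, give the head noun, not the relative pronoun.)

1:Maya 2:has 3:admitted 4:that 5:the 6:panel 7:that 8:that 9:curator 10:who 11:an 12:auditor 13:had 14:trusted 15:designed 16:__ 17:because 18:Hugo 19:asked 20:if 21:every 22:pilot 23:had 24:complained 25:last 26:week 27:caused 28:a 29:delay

6

The gap at 16 is the object of "designed", inside a relative clause.
The relative pronoun is "that" (word 7); it is bound by the head noun immediately before it.
Its filler is the head noun "panel", at word 6.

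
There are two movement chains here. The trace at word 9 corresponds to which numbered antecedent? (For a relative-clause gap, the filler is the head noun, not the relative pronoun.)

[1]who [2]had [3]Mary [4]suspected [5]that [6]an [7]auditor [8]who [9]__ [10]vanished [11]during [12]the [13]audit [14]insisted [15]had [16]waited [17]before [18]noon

The marked gap is inside the relative clause, the subject of "vanished".
Its filler is the head noun "auditor" (via "who"), at word 7.
(The other dependency links word 1 to a gap after word 14.)

7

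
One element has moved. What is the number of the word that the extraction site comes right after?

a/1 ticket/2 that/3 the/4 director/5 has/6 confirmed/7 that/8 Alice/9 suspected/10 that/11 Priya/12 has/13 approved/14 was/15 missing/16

14

The displaced element is "a ticket" (word 2).
It is linked across 2 clause boundaries (that → that).
It functions as the direct object of "approved", so the gap sits immediately after word 14 ("approved").
Base order: The director has confirmed that Alice suspected that Priya has approved a ticket.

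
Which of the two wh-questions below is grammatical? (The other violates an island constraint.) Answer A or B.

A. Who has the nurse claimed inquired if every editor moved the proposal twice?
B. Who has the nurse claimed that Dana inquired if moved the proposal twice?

A

In B, the wh-phrase is extracted from inside a wh-island (introduced by "if"), which blocks movement.
In A, the extraction path crosses only that-complement boundaries, which are transparent.
So A is grammatical.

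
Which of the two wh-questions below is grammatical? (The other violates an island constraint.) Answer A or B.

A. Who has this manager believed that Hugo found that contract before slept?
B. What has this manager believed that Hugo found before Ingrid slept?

In A, the wh-phrase is extracted from inside an adjunct island (introduced by "before"), which blocks movement.
In B, the extraction path crosses only that-complement boundaries, which are transparent.
So B is grammatical.

B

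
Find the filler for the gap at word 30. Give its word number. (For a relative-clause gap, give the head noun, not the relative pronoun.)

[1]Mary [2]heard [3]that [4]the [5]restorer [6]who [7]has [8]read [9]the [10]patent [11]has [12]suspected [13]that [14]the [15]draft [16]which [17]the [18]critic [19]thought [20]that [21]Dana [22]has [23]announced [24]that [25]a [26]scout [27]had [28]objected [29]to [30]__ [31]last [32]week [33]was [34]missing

The gap at 30 is the prepositional object of "objected", inside a relative clause.
The relative pronoun is "which" (word 16); it is bound by the head noun immediately before it.
Its filler is the head noun "draft", at word 15.

15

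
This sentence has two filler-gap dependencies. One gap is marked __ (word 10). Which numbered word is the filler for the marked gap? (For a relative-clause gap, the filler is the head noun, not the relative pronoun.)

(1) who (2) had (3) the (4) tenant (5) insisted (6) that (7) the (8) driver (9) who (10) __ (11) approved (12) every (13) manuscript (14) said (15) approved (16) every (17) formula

The marked gap is inside the relative clause, the subject of "approved".
Its filler is the head noun "driver" (via "who"), at word 8.
(The other dependency links word 1 to a gap after word 14.)

8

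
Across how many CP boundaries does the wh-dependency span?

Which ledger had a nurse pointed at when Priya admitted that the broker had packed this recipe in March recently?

"which ledger" originates inside the matrix clause — no clause boundary is crossed.

0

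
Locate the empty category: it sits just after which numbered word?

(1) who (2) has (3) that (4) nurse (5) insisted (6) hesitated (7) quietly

5

The displaced element is "who" (word 1).
It is linked across 1 clause boundary (Ø).
It functions as the subject of "hesitated", so the gap sits immediately after word 5 ("insisted").
Base order: That nurse has insisted that who hesitated quietly.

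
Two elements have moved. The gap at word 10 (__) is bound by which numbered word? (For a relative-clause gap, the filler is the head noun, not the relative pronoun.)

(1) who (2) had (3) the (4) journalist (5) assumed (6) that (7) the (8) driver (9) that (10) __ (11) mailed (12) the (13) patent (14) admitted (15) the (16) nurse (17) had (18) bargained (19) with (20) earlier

The marked gap is inside the relative clause, the subject of "mailed".
Its filler is the head noun "driver" (via "that"), at word 8.
(The other dependency links word 1 to a gap after word 19.)

8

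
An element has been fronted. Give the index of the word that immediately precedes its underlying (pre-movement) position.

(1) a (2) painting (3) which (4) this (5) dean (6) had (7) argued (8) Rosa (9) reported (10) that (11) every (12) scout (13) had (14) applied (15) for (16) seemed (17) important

15

The displaced element is "a painting" (word 2).
It is linked across 2 clause boundaries (Ø → that).
It functions as the object of the preposition "for" of "applied", so the gap sits immediately after word 15 ("for").
Base order: This dean had argued Rosa reported that every scout had applied for a painting.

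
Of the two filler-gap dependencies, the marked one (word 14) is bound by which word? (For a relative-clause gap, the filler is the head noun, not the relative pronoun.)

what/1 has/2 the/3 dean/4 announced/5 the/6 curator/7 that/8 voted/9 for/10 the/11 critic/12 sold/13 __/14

The marked gap is the direct object of "sold".
Its filler is the fronted wh-phrase "what", at word 1.
(The other dependency links word 7 to a gap after word 8.)

1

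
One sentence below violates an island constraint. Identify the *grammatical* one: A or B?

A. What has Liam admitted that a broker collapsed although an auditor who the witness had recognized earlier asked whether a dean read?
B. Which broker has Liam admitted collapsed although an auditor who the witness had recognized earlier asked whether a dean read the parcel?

B

In A, the wh-phrase is extracted from inside an adjunct island (introduced by "although"), which blocks movement.
In B, the extraction path crosses only that-complement boundaries, which are transparent.
So B is grammatical.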